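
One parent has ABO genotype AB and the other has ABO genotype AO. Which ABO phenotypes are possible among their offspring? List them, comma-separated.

Gametes from AB × AO give offspring ABO genotypes AA, AB, AO, BO, i.e. phenotypes A, B, AB.

A, B, AB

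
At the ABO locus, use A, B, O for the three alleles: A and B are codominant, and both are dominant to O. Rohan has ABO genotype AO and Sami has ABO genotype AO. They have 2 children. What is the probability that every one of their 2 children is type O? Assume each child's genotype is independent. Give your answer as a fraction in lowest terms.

ABO cross AO × AO → 1/4 O, 3/4 A.
So P(type O) = 1/4 per child.
All 2 independent: (1/4)^2 = 1/16.

1/16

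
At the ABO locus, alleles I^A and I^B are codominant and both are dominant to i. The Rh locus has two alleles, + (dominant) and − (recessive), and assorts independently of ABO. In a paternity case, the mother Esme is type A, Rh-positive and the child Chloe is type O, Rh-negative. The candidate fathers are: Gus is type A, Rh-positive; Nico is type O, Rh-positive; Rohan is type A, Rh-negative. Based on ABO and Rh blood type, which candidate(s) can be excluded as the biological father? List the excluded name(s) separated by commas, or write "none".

none

A candidate is excluded only if no genotype consistent with his phenotype could produce a type O, Rh-negative child with a type A, Rh-positive mother.
Every candidate has at least one consistent genotype combination, so none can be excluded.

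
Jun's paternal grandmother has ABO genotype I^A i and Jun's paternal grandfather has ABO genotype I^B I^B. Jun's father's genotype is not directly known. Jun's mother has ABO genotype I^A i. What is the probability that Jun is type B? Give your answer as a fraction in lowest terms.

Jun's father's ABO genotype from I^A i × I^B I^B: 1/2 I^A I^B, 1/2 I^B i.
Crossing each possibility with the mother I^A i and summing P(type B): 1/2·1/4 + 1/2·1/4 = 1/4.

1/4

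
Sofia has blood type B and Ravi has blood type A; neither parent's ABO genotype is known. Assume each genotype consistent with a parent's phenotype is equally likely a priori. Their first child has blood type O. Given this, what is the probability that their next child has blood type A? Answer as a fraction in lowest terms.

Possible genotypes: Sofia ∈ {BB, BO}; Ravi ∈ {AA, AO}.
Weight each parental genotype pair by prior × P(type-O child):
  BO × AO: posterior weight 1; P(next child type A) = 1/4.
Weighted sum = 1/4.

1/4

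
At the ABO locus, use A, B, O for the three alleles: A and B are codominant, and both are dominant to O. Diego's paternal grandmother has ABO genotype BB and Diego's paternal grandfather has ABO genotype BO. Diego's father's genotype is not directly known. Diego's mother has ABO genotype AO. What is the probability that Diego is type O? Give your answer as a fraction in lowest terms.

1/8

Diego's father's ABO genotype from BB × BO: 1/2 BB, 1/2 BO.
Crossing each possibility with the mother AO and summing P(type O): 1/2·0 + 1/2·1/4 = 1/8.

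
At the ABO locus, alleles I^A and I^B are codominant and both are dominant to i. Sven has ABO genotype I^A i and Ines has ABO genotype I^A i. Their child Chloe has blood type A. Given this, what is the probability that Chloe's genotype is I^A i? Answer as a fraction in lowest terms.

Cross I^A i × I^A i → 1/4 I^A I^A, 1/2 I^A i, 1/4 i i.
Type-A genotypes among offspring: I^A I^A (1/4), I^A i (1/2); total 3/4.
P(I^A i | type A) = (1/2) / (3/4) = 2/3.

2/3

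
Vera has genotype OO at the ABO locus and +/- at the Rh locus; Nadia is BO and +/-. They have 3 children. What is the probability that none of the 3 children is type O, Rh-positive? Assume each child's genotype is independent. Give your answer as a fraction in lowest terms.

ABO cross OO × BO → 1/2 O, 1/2 B.
Rh cross +/- × +/- → 3/4 Rh+, 1/4 Rh-; so P(type O, Rh-positive) = 1/2 × 3/4 = 3/8 per child.
P(not type O, Rh-positive) = 5/8 for one child; (5/8)^3 = 125/512.

125/512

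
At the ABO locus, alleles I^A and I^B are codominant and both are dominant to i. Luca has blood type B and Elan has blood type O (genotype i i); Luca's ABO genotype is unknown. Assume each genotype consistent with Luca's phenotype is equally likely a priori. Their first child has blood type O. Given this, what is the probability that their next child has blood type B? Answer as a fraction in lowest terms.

1/2

Possible genotypes: Luca ∈ {I^B I^B, I^B i}; Elan ∈ {i i}.
Weight each parental genotype pair by prior × P(type-O child):
  I^B i × i i: posterior weight 1; P(next child type B) = 1/2.
Weighted sum = 1/2.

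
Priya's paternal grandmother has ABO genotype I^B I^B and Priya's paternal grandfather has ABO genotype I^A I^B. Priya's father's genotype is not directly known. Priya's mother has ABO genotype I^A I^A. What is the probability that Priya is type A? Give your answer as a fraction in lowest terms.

Priya's father's ABO genotype from I^B I^B × I^A I^B: 1/2 I^A I^B, 1/2 I^B I^B.
Crossing each possibility with the mother I^A I^A and summing P(type A): 1/2·1/2 + 1/2·0 = 1/4.

1/4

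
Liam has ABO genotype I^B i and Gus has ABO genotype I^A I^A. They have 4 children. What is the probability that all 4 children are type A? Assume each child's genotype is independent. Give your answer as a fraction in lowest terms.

ABO cross I^B i × I^A I^A → 1/2 A, 1/2 AB.
So P(type A) = 1/2 per child.
All 4 independent: (1/2)^4 = 1/16.

1/16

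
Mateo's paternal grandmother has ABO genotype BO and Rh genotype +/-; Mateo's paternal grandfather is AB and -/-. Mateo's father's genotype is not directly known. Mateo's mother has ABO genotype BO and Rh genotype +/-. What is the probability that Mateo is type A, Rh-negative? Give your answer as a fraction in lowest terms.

Mateo's father's ABO genotype from BO × AB: 1/4 AB, 1/4 AO, 1/4 BB, 1/4 BO.
Crossing each possibility with the mother BO and summing P(type A): 1/4·1/4 + 1/4·1/4 + 1/4·0 + 1/4·0 = 1/8.
Similarly for Rh via the father's Rh distribution: P(Rh-) = 3/8.
Independent loci: 1/8 × 3/8 = 3/64.

3/64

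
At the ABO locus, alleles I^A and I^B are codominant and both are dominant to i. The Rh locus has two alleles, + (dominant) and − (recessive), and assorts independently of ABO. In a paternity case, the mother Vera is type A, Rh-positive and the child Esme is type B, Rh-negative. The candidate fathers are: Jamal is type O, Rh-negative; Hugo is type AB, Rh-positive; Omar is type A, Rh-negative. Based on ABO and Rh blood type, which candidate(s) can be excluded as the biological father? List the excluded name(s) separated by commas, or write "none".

Jamal, Omar

A candidate is excluded only if no genotype consistent with his phenotype could produce a type B, Rh-negative child with a type A, Rh-positive mother.
Jamal (type O, Rh-): no genotype consistent with that phenotype can produce a type-B Rh- child with a type-A mother.
Omar (type A, Rh-): no genotype consistent with that phenotype can produce a type-B Rh- child with a type-A mother.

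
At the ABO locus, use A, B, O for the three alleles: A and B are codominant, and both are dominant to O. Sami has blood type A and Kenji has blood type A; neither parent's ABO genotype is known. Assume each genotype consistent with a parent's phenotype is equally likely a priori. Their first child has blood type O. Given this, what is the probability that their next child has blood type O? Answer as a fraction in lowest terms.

1/4

Possible genotypes: Sami ∈ {AA, AO}; Kenji ∈ {AA, AO}.
Weight each parental genotype pair by prior × P(type-O child):
  AO × AO: posterior weight 1; P(next child type O) = 1/4.
Weighted sum = 1/4.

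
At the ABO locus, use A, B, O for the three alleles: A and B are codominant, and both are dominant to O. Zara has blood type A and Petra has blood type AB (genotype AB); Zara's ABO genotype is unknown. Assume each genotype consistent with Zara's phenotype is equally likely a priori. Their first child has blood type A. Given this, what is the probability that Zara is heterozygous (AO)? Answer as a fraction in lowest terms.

1/2

Possible genotypes: Zara ∈ {AA, AO}; Petra ∈ {AB}.
Weight each parental genotype pair by prior × P(type-A child):
  AA × AB: posterior weight 1/2.
  AO × AB: posterior weight 1/2.
Sum the posterior weight over pairs where Zara is AO: 1/2.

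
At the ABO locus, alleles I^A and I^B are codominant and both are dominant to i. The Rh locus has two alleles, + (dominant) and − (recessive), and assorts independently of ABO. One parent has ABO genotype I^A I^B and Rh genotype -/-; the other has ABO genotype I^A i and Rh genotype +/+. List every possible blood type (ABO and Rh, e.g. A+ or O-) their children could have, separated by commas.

Gametes from I^A I^B × I^A i give offspring ABO genotypes I^A I^A, I^A I^B, I^A i, I^B i, i.e. phenotypes A, B, AB.
Rh cross -/- × +/+ → phenotypes Rh+.
Combining independently: A+, B+, AB+.

A+, B+, AB+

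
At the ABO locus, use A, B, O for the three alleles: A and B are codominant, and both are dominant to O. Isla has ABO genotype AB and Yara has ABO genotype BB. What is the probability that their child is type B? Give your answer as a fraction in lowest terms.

ABO cross AB × BB → offspring phenotypes: 1/2 B, 1/2 AB.
So P(type B) = 1/2.

1/2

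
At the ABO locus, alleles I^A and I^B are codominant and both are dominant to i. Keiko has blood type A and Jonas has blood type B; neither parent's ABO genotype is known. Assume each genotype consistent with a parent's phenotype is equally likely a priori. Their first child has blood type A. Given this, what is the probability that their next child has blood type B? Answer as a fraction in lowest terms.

Possible genotypes: Keiko ∈ {I^A I^A, I^A i}; Jonas ∈ {I^B I^B, I^B i}.
Weight each parental genotype pair by prior × P(type-A child):
  I^A I^A × I^B i: posterior weight 2/3; P(next child type B) = 0.
  I^A i × I^B i: posterior weight 1/3; P(next child type B) = 1/4.
Weighted sum = 1/12.

1/12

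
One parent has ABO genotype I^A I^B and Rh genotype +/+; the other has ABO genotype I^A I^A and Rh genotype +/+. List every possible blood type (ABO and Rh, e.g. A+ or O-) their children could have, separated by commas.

Gametes from I^A I^B × I^A I^A give offspring ABO genotypes I^A I^A, I^A I^B, i.e. phenotypes A, AB.
Rh cross +/+ × +/+ → phenotypes Rh+.
Combining independently: A+, AB+.

A+, AB+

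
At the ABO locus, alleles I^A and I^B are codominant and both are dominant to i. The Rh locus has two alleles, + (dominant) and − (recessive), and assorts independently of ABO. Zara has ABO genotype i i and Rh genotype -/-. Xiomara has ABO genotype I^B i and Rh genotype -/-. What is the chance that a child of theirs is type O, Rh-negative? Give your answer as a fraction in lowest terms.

ABO cross i i × I^B i → offspring phenotypes: 1/2 O, 1/2 B.
Rh cross -/- × -/- → 1 Rh-.
Independent loci: P(type O, Rh-negative) = 1/2 × 1 = 1/2.

1/2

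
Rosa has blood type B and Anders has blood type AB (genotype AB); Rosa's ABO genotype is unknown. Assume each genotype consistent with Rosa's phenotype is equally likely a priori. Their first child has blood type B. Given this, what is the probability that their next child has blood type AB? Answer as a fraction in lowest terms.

Possible genotypes: Rosa ∈ {BB, BO}; Anders ∈ {AB}.
Weight each parental genotype pair by prior × P(type-B child):
  BB × AB: posterior weight 1/2; P(next child type AB) = 1/2.
  BO × AB: posterior weight 1/2; P(next child type AB) = 1/4.
Weighted sum = 3/8.

3/8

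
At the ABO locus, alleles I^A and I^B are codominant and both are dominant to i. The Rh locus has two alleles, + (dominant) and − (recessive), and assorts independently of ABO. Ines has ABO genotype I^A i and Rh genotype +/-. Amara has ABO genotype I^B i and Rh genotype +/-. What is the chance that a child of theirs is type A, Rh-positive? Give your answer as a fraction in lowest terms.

ABO cross I^A i × I^B i → offspring phenotypes: 1/4 O, 1/4 A, 1/4 B, 1/4 AB.
Rh cross +/- × +/- → 3/4 Rh+, 1/4 Rh-.
Independent loci: P(type A, Rh-positive) = 1/4 × 3/4 = 3/16.

3/16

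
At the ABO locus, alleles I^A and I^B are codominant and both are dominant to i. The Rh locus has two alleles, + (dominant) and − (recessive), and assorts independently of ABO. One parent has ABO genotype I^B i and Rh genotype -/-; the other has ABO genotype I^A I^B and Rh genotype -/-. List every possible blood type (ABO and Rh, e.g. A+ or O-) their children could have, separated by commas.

Gametes from I^B i × I^A I^B give offspring ABO genotypes I^A I^B, I^A i, I^B I^B, I^B i, i.e. phenotypes A, B, AB.
Rh cross -/- × -/- → phenotypes Rh-.
Combining independently: A-, B-, AB-.

A-, B-, AB-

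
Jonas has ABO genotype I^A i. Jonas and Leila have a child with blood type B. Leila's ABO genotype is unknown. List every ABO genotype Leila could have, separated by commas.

I^A I^B, I^B I^B, I^B i

For each candidate genotype of Leila, check whether crossing it with I^A i can produce every observed child phenotype.
  I^A I^A → possible child types {A} ✗
  I^A I^B → possible child types {A, B, AB} ✓
  I^A i → possible child types {O, A} ✗
  I^B I^B → possible child types {B, AB} ✓
  I^B i → possible child types {O, A, B, AB} ✓
  i i → possible child types {O, A} ✗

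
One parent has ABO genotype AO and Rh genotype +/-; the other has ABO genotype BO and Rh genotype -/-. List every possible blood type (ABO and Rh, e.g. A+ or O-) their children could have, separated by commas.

O+, O-, A+, A-, B+, B-, AB+, AB-

Gametes from AO × BO give offspring ABO genotypes AB, AO, BO, OO, i.e. phenotypes O, A, B, AB.
Rh cross +/- × -/- → phenotypes Rh+, Rh-.
Combining independently: O+, O-, A+, A-, B+, B-, AB+, AB-.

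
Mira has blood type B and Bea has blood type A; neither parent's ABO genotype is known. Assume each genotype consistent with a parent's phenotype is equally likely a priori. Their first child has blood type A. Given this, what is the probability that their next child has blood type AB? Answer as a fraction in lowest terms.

Possible genotypes: Mira ∈ {BB, BO}; Bea ∈ {AA, AO}.
Weight each parental genotype pair by prior × P(type-A child):
  BO × AA: posterior weight 2/3; P(next child type AB) = 1/2.
  BO × AO: posterior weight 1/3; P(next child type AB) = 1/4.
Weighted sum = 5/12.

5/12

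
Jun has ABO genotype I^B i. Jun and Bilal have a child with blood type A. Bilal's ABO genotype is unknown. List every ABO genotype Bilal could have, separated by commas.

For each candidate genotype of Bilal, check whether crossing it with I^B i can produce every observed child phenotype.
  I^A I^A → possible child types {A, AB} ✓
  I^A I^B → possible child types {A, B, AB} ✓
  I^A i → possible child types {O, A, B, AB} ✓
  I^B I^B → possible child types {B} ✗
  I^B i → possible child types {O, B} ✗
  i i → possible child types {O, B} ✗

I^A I^A, I^A I^B, I^A i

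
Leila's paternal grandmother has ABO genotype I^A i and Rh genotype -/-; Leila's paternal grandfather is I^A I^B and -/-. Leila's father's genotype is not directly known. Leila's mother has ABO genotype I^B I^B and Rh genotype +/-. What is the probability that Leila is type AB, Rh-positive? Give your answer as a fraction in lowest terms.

Leila's father's ABO genotype from I^A i × I^A I^B: 1/4 I^A I^A, 1/4 I^A I^B, 1/4 I^A i, 1/4 I^B i.
Crossing each possibility with the mother I^B I^B and summing P(type AB): 1/4·1 + 1/4·1/2 + 1/4·1/2 + 1/4·0 = 1/2.
Similarly for Rh via the father's Rh distribution: P(Rh+) = 1/2.
Independent loci: 1/2 × 1/2 = 1/4.

1/4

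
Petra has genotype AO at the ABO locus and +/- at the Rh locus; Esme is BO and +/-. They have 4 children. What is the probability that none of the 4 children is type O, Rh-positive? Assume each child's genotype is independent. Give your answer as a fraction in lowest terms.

ABO cross AO × BO → 1/4 O, 1/4 A, 1/4 B, 1/4 AB.
Rh cross +/- × +/- → 3/4 Rh+, 1/4 Rh-; so P(type O, Rh-positive) = 1/4 × 3/4 = 3/16 per child.
P(not type O, Rh-positive) = 13/16 for one child; (13/16)^4 = 28561/65536.

28561/65536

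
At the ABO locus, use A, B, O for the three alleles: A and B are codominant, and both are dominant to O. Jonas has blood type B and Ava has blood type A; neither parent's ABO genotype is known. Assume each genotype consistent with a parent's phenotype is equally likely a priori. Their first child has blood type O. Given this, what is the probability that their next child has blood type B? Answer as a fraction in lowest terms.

1/4

Possible genotypes: Jonas ∈ {BB, BO}; Ava ∈ {AA, AO}.
Weight each parental genotype pair by prior × P(type-O child):
  BO × AO: posterior weight 1; P(next child type B) = 1/4.
Weighted sum = 1/4.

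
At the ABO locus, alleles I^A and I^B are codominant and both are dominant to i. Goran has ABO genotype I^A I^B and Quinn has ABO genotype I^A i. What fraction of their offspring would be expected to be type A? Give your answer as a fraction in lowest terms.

ABO cross I^A I^B × I^A i → offspring phenotypes: 1/2 A, 1/4 B, 1/4 AB.
So P(type A) = 1/2.

1/2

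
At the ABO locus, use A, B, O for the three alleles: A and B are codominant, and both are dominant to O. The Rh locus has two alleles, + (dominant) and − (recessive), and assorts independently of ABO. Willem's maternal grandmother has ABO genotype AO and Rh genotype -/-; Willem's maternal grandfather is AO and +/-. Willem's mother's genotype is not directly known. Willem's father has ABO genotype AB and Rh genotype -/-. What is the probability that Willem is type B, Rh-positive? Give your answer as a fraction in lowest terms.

1/16

Willem's mother's ABO genotype from AO × AO: 1/4 AA, 1/2 AO, 1/4 OO.
Crossing each possibility with the father AB and summing P(type B): 1/4·0 + 1/2·1/4 + 1/4·1/2 = 1/4.
Similarly for Rh via the mother's Rh distribution: P(Rh+) = 1/4.
Independent loci: 1/4 × 1/4 = 1/16.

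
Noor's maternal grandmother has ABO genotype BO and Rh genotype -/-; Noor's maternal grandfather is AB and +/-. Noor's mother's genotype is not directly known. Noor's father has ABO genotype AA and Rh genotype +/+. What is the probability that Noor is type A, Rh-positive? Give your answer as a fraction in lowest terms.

1/2

Noor's mother's ABO genotype from BO × AB: 1/4 AB, 1/4 AO, 1/4 BB, 1/4 BO.
Crossing each possibility with the father AA and summing P(type A): 1/4·1/2 + 1/4·1 + 1/4·0 + 1/4·1/2 = 1/2.
Similarly for Rh via the mother's Rh distribution: P(Rh+) = 1.
Independent loci: 1/2 × 1 = 1/2.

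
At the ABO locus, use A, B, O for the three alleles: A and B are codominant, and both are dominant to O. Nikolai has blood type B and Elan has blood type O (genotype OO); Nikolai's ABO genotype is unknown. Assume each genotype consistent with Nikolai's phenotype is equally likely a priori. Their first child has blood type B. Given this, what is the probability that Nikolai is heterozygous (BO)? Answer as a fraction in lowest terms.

1/3

Possible genotypes: Nikolai ∈ {BB, BO}; Elan ∈ {OO}.
Weight each parental genotype pair by prior × P(type-B child):
  BB × OO: posterior weight 2/3.
  BO × OO: posterior weight 1/3.
Sum the posterior weight over pairs where Nikolai is BO: 1/3.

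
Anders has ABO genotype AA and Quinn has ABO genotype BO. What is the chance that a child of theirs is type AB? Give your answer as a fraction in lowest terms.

ABO cross AA × BO → offspring phenotypes: 1/2 A, 1/2 AB.
So P(type AB) = 1/2.

1/2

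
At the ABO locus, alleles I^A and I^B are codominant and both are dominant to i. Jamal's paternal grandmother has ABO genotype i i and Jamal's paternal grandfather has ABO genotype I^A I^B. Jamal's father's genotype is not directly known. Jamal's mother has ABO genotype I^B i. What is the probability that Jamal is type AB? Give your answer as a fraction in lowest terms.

1/8

Jamal's father's ABO genotype from i i × I^A I^B: 1/2 I^A i, 1/2 I^B i.
Crossing each possibility with the mother I^B i and summing P(type AB): 1/2·1/4 + 1/2·0 = 1/8.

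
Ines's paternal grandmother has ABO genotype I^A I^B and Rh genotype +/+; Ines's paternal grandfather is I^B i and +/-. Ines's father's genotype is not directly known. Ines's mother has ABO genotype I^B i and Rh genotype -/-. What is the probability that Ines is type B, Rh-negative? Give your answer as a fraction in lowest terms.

Ines's father's ABO genotype from I^A I^B × I^B i: 1/4 I^A I^B, 1/4 I^A i, 1/4 I^B I^B, 1/4 I^B i.
Crossing each possibility with the mother I^B i and summing P(type B): 1/4·1/2 + 1/4·1/4 + 1/4·1 + 1/4·3/4 = 5/8.
Similarly for Rh via the father's Rh distribution: P(Rh-) = 1/4.
Independent loci: 5/8 × 1/4 = 5/32.

5/32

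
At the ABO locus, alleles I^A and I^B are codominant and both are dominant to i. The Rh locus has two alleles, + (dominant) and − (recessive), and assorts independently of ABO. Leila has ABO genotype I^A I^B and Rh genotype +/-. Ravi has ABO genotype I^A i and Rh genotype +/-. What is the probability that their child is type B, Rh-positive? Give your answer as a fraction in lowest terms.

ABO cross I^A I^B × I^A i → offspring phenotypes: 1/2 A, 1/4 B, 1/4 AB.
Rh cross +/- × +/- → 3/4 Rh+, 1/4 Rh-.
Independent loci: P(type B, Rh-positive) = 1/4 × 3/4 = 3/16.

3/16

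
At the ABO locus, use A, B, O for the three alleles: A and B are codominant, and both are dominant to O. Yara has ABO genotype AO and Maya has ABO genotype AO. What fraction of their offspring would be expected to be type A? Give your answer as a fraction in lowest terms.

ABO cross AO × AO → offspring phenotypes: 1/4 O, 3/4 A.
So P(type A) = 3/4.

3/4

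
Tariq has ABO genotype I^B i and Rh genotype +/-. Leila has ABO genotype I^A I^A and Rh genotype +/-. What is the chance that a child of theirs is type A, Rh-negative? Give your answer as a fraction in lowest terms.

ABO cross I^B i × I^A I^A → offspring phenotypes: 1/2 A, 1/2 AB.
Rh cross +/- × +/- → 3/4 Rh+, 1/4 Rh-.
Independent loci: P(type A, Rh-negative) = 1/2 × 1/4 = 1/8.

1/8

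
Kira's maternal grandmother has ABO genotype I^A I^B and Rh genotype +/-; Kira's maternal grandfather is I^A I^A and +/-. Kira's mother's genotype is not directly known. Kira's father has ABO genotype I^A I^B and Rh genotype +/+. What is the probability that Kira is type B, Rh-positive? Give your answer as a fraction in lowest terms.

Kira's mother's ABO genotype from I^A I^B × I^A I^A: 1/2 I^A I^A, 1/2 I^A I^B.
Crossing each possibility with the father I^A I^B and summing P(type B): 1/2·0 + 1/2·1/4 = 1/8.
Similarly for Rh via the mother's Rh distribution: P(Rh+) = 1.
Independent loci: 1/8 × 1 = 1/8.

1/8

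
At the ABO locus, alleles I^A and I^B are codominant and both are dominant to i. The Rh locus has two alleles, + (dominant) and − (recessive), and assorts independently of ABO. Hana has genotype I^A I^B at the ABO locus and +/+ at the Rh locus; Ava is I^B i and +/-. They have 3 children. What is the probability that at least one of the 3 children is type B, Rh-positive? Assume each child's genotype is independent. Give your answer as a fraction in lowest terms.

7/8

ABO cross I^A I^B × I^B i → 1/4 A, 1/2 B, 1/4 AB.
Rh cross +/+ × +/- → 1 Rh+; so P(type B, Rh-positive) = 1/2 × 1 = 1/2 per child.
P(none) = (1/2)^3 = 1/8; P(at least one) = 1 − 1/8 = 7/8.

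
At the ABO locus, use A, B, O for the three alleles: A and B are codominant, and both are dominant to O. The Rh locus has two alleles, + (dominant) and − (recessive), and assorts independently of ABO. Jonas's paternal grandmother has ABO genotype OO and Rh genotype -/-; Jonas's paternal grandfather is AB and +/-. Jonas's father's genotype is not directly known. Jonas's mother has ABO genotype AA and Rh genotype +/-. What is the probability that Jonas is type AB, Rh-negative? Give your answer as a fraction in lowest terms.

3/32

Jonas's father's ABO genotype from OO × AB: 1/2 AO, 1/2 BO.
Crossing each possibility with the mother AA and summing P(type AB): 1/2·0 + 1/2·1/2 = 1/4.
Similarly for Rh via the father's Rh distribution: P(Rh-) = 3/8.
Independent loci: 1/4 × 3/8 = 3/32.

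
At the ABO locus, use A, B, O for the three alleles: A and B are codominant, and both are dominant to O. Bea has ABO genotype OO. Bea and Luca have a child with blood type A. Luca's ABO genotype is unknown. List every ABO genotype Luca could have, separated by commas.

For each candidate genotype of Luca, check whether crossing it with OO can produce every observed child phenotype.
  AA → possible child types {A} ✓
  AB → possible child types {A, B} ✓
  AO → possible child types {O, A} ✓
  BB → possible child types {B} ✗
  BO → possible child types {O, B} ✗
  OO → possible child types {O} ✗

AA, AB, AO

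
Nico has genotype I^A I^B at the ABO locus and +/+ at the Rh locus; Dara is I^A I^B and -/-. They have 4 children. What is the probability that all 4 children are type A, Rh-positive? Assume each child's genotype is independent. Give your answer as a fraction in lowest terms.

ABO cross I^A I^B × I^A I^B → 1/4 A, 1/4 B, 1/2 AB.
Rh cross +/+ × -/- → 1 Rh+; so P(type A, Rh-positive) = 1/4 × 1 = 1/4 per child.
All 4 independent: (1/4)^4 = 1/256.

1/256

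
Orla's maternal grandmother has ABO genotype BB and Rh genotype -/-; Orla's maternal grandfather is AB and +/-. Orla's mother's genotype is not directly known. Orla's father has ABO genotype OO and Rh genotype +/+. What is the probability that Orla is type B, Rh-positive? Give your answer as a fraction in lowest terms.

Orla's mother's ABO genotype from BB × AB: 1/2 AB, 1/2 BB.
Crossing each possibility with the father OO and summing P(type B): 1/2·1/2 + 1/2·1 = 3/4.
Similarly for Rh via the mother's Rh distribution: P(Rh+) = 1.
Independent loci: 3/4 × 1 = 3/4.

3/4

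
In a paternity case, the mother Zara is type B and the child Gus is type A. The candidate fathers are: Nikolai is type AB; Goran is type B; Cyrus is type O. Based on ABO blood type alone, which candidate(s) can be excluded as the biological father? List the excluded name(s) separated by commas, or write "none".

A candidate is excluded only if no genotype consistent with his phenotype could produce a type A child with a type B mother.
Goran (type B): no genotype consistent with that phenotype can produce a type-A child with a type-B mother.
Cyrus (type O): no genotype consistent with that phenotype can produce a type-A child with a type-B mother.

Goran, Cyrus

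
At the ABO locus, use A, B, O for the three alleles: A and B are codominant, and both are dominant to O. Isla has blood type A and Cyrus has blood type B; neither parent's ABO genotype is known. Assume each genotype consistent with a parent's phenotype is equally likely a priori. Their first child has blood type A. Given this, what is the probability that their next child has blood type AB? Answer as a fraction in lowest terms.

5/12

Possible genotypes: Isla ∈ {AA, AO}; Cyrus ∈ {BB, BO}.
Weight each parental genotype pair by prior × P(type-A child):
  AA × BO: posterior weight 2/3; P(next child type AB) = 1/2.
  AO × BO: posterior weight 1/3; P(next child type AB) = 1/4.
Weighted sum = 5/12.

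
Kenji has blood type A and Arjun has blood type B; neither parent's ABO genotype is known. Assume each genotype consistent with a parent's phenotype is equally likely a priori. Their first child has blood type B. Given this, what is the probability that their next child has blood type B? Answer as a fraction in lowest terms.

Possible genotypes: Kenji ∈ {I^A I^A, I^A i}; Arjun ∈ {I^B I^B, I^B i}.
Weight each parental genotype pair by prior × P(type-B child):
  I^A i × I^B I^B: posterior weight 2/3; P(next child type B) = 1/2.
  I^A i × I^B i: posterior weight 1/3; P(next child type B) = 1/4.
Weighted sum = 5/12.

5/12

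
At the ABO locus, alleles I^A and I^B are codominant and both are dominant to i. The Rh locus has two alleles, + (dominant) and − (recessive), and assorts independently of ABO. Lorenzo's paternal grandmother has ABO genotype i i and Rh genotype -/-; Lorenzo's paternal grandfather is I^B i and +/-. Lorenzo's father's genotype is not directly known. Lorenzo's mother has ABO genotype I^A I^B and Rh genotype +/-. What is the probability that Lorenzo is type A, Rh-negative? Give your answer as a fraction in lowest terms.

9/64

Lorenzo's father's ABO genotype from i i × I^B i: 1/2 I^B i, 1/2 i i.
Crossing each possibility with the mother I^A I^B and summing P(type A): 1/2·1/4 + 1/2·1/2 = 3/8.
Similarly for Rh via the father's Rh distribution: P(Rh-) = 3/8.
Independent loci: 3/8 × 3/8 = 9/64.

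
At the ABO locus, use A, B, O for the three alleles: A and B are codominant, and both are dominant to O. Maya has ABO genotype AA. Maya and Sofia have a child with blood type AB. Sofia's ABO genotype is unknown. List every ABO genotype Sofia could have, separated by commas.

AB, BB, BO

For each candidate genotype of Sofia, check whether crossing it with AA can produce every observed child phenotype.
  AA → possible child types {A} ✗
  AB → possible child types {A, AB} ✓
  AO → possible child types {A} ✗
  BB → possible child types {AB} ✓
  BO → possible child types {A, AB} ✓
  OO → possible child types {A} ✗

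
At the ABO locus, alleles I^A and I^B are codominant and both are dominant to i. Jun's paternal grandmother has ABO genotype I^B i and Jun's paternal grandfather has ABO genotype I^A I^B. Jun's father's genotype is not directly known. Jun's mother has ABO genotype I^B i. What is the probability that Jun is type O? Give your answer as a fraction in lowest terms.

1/8

Jun's father's ABO genotype from I^B i × I^A I^B: 1/4 I^A I^B, 1/4 I^A i, 1/4 I^B I^B, 1/4 I^B i.
Crossing each possibility with the mother I^B i and summing P(type O): 1/4·0 + 1/4·1/4 + 1/4·0 + 1/4·1/4 = 1/8.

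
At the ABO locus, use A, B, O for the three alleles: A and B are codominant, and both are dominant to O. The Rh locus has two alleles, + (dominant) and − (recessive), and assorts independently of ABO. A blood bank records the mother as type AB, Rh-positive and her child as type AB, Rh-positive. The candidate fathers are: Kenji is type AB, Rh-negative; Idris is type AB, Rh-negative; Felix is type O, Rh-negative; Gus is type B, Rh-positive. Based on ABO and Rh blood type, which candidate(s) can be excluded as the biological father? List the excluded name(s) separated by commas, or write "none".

Felix

A candidate is excluded only if no genotype consistent with his phenotype could produce a type AB, Rh-positive child with a type AB, Rh-positive mother.
Felix (type O, Rh-): no genotype consistent with that phenotype can produce a type-AB Rh+ child with a type-AB mother.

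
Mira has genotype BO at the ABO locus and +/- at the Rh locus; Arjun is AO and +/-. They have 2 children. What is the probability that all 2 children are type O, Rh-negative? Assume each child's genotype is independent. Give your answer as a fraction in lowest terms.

ABO cross BO × AO → 1/4 O, 1/4 A, 1/4 B, 1/4 AB.
Rh cross +/- × +/- → 3/4 Rh+, 1/4 Rh-; so P(type O, Rh-negative) = 1/4 × 1/4 = 1/16 per child.
All 2 independent: (1/16)^2 = 1/256.

1/256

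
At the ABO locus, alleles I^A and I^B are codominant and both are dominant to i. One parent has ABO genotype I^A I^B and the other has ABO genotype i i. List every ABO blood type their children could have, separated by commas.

Gametes from I^A I^B × i i give offspring ABO genotypes I^A i, I^B i, i.e. phenotypes A, B.

A, B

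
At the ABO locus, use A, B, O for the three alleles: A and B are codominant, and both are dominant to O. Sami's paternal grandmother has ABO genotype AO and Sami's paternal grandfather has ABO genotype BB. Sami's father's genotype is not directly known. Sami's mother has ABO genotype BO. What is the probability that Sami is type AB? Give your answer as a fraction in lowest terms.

1/8

Sami's father's ABO genotype from AO × BB: 1/2 AB, 1/2 BO.
Crossing each possibility with the mother BO and summing P(type AB): 1/2·1/4 + 1/2·0 = 1/8.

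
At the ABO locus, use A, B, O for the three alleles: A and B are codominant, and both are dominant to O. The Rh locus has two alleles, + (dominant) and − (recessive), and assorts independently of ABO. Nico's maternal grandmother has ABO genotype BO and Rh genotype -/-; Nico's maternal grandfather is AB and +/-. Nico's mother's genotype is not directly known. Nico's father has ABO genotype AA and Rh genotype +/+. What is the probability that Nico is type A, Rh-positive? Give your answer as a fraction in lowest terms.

1/2

Nico's mother's ABO genotype from BO × AB: 1/4 AB, 1/4 AO, 1/4 BB, 1/4 BO.
Crossing each possibility with the father AA and summing P(type A): 1/4·1/2 + 1/4·1 + 1/4·0 + 1/4·1/2 = 1/2.
Similarly for Rh via the mother's Rh distribution: P(Rh+) = 1.
Independent loci: 1/2 × 1 = 1/2.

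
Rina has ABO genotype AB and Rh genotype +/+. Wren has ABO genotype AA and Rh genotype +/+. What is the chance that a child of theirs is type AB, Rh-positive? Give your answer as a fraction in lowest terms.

1/2

ABO cross AB × AA → offspring phenotypes: 1/2 A, 1/2 AB.
Rh cross +/+ × +/+ → 1 Rh+.
Independent loci: P(type AB, Rh-positive) = 1/2 × 1 = 1/2.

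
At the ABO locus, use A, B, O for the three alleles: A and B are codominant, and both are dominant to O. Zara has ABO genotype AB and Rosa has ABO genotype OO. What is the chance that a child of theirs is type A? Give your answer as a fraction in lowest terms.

ABO cross AB × OO → offspring phenotypes: 1/2 A, 1/2 B.
So P(type A) = 1/2.

1/2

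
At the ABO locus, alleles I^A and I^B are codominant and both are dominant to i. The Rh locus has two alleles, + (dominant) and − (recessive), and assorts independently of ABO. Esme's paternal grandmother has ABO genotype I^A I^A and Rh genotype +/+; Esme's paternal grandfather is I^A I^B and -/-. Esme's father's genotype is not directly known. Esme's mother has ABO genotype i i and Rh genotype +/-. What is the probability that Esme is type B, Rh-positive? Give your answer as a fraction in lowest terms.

Esme's father's ABO genotype from I^A I^A × I^A I^B: 1/2 I^A I^A, 1/2 I^A I^B.
Crossing each possibility with the mother i i and summing P(type B): 1/2·0 + 1/2·1/2 = 1/4.
Similarly for Rh via the father's Rh distribution: P(Rh+) = 3/4.
Independent loci: 1/4 × 3/4 = 3/16.

3/16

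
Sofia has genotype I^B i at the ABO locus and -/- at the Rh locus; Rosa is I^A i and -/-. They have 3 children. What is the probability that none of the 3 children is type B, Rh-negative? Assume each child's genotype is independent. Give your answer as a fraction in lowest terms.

ABO cross I^B i × I^A i → 1/4 O, 1/4 A, 1/4 B, 1/4 AB.
Rh cross -/- × -/- → 1 Rh-; so P(type B, Rh-negative) = 1/4 × 1 = 1/4 per child.
P(not type B, Rh-negative) = 3/4 for one child; (3/4)^3 = 27/64.

27/64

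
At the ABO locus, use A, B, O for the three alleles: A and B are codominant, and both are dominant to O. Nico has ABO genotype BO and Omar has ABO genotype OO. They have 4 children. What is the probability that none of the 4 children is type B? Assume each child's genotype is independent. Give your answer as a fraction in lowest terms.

1/16

ABO cross BO × OO → 1/2 O, 1/2 B.
So P(type B) = 1/2 per child.
P(not type B) = 1/2 for one child; (1/2)^4 = 1/16.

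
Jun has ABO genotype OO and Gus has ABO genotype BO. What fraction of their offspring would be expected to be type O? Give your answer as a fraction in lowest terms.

1/2

ABO cross OO × BO → offspring phenotypes: 1/2 O, 1/2 B.
So P(type O) = 1/2.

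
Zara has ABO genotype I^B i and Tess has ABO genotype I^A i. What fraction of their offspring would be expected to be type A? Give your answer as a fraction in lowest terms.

1/4

ABO cross I^B i × I^A i → offspring phenotypes: 1/4 O, 1/4 A, 1/4 B, 1/4 AB.
So P(type A) = 1/4.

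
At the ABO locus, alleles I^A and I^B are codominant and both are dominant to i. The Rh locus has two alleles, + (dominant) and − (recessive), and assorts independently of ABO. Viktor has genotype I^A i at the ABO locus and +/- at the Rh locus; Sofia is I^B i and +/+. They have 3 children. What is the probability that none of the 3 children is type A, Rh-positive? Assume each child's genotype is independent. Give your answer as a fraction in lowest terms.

ABO cross I^A i × I^B i → 1/4 O, 1/4 A, 1/4 B, 1/4 AB.
Rh cross +/- × +/+ → 1 Rh+; so P(type A, Rh-positive) = 1/4 × 1 = 1/4 per child.
P(not type A, Rh-positive) = 3/4 for one child; (3/4)^3 = 27/64.

27/64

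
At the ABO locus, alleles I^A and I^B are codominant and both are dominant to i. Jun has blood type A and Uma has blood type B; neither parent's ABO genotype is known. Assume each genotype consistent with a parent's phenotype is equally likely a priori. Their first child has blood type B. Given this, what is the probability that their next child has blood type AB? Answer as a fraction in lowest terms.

Possible genotypes: Jun ∈ {I^A I^A, I^A i}; Uma ∈ {I^B I^B, I^B i}.
Weight each parental genotype pair by prior × P(type-B child):
  I^A i × I^B I^B: posterior weight 2/3; P(next child type AB) = 1/2.
  I^A i × I^B i: posterior weight 1/3; P(next child type AB) = 1/4.
Weighted sum = 5/12.

5/12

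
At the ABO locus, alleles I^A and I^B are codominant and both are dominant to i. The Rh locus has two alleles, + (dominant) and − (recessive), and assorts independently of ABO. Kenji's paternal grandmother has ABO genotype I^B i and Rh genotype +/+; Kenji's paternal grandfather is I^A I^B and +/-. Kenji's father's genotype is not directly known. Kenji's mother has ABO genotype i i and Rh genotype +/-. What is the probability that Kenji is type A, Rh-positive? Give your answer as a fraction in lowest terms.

7/32

Kenji's father's ABO genotype from I^B i × I^A I^B: 1/4 I^A I^B, 1/4 I^A i, 1/4 I^B I^B, 1/4 I^B i.
Crossing each possibility with the mother i i and summing P(type A): 1/4·1/2 + 1/4·1/2 + 1/4·0 + 1/4·0 = 1/4.
Similarly for Rh via the father's Rh distribution: P(Rh+) = 7/8.
Independent loci: 1/4 × 7/8 = 7/32.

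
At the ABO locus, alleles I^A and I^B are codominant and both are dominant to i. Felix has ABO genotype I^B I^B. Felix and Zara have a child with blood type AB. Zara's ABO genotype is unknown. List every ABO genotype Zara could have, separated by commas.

For each candidate genotype of Zara, check whether crossing it with I^B I^B can produce every observed child phenotype.
  I^A I^A → possible child types {AB} ✓
  I^A I^B → possible child types {B, AB} ✓
  I^A i → possible child types {B, AB} ✓
  I^B I^B → possible child types {B} ✗
  I^B i → possible child types {B} ✗
  i i → possible child types {B} ✗

I^A I^A, I^A I^B, I^A i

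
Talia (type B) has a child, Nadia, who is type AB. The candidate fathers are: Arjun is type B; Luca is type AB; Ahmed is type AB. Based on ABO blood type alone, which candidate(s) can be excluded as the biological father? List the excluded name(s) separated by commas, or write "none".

Arjun

A candidate is excluded only if no genotype consistent with his phenotype could produce a type AB child with a type B mother.
Arjun (type B): no genotype consistent with that phenotype can produce a type-AB child with a type-B mother.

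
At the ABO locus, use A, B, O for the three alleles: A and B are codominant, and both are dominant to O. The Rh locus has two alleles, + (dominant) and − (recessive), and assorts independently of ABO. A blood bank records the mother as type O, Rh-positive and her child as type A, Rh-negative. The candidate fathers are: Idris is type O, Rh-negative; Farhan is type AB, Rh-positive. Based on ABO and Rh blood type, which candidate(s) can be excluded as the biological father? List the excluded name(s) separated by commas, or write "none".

Idris

A candidate is excluded only if no genotype consistent with his phenotype could produce a type A, Rh-negative child with a type O, Rh-positive mother.
Idris (type O, Rh-): no genotype consistent with that phenotype can produce a type-A Rh- child with a type-O mother.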